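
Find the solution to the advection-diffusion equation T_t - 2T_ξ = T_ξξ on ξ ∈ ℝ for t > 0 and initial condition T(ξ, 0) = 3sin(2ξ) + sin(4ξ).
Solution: Change to a moving frame: let η = ξ + 2t, σ = t and write T(ξ,t) = u(η,σ).
By the chain rule T_t = u_σ + 2u_η, T_ξ = u_η, T_ξξ = u_ηη.
Then T_t - 2T_ξ = u_σ: the advection term cancels and the PDE becomes the heat equation u_σ = u_ηη on η ∈ ℝ.
Initial data: u(η,0) = T(η,0) = 3sin(2η) + sin(4η).
On η ∈ ℝ each mode satisfies (sin(nη))″ = -n² sin(nη), so exp(-n²σ) sin(nη) solves the heat equation; by superposition u(η,σ) = Σ c_n exp(-n²σ) sin(nη).
Reading off the coefficients: c_2=3, c_4=1, so u(η,σ) = 3exp(-4σ)sin(2η) + exp(-16σ)sin(4η).
Substituting back η = ξ + 2t, σ = t: T(ξ,t) = u(ξ + 2t, t).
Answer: T(ξ, t) = 3exp(-4t)sin(4t + 2ξ) + exp(-16t)sin(8t + 4ξ)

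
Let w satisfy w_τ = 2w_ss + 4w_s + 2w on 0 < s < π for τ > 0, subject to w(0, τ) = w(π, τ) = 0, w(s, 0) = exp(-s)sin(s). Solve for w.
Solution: Substitute w = exp(-s)u, i.e. u = exp(s)w.
By the product rule, w_s = exp(-s)(u_s - u), w_ss = exp(-s)(u_ss - 2u_s + u), w_τ = exp(-s)u_τ.
Substituting into the PDE and dividing by exp(-s): u_τ = 2(u_ss - 2u_s + u) + 4(u_s - u) + 2u.
The lower-order terms cancel, leaving the standard heat equation u_τ = 2u_ss.
Initial data for u: u(s,0) = exp(s)w(s,0) = sin(s). The boundary conditions carry over: u(0,τ) = u(π,τ) = 0.
Solve for u:
  Using separation of variables u = X(s)T(τ):
  Eigenfunctions: sin(ns), n = 1, 2, 3, ...
  General solution: u(s, τ) = Σ c_n sin(ns) exp(-2n² τ)
  Matching u(s,0) = sin(s) term by term: c_1=1.
Hence u(s,τ) = exp(-2τ)sin(s).
Transform back: w(s,τ) = exp(-s)u(s,τ).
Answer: w(s, τ) = exp(-s)exp(-2τ)sin(s)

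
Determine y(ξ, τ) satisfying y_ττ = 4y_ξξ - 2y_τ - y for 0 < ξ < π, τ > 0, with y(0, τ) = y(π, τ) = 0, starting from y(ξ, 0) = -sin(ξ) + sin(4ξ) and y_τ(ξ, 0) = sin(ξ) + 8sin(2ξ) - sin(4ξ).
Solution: Substitute y = exp(-τ)u, i.e. u = exp(τ)y.
By the product rule, y_τ = exp(-τ)(u_τ - u), y_ττ = exp(-τ)(u_ττ - 2u_τ + u), y_ξξ = exp(-τ)u_ξξ.
Substituting into the PDE and dividing by exp(-τ): u_ττ - 2u_τ + u = 4u_ξξ - 2(u_τ - u) - u.
The lower-order terms cancel, leaving the standard wave equation u_ττ = 4u_ξξ.
Initial data for u: u(ξ,0) = y(ξ,0) = -sin(ξ) + sin(4ξ); u_τ(ξ,0) = y_τ(ξ,0) + y(ξ,0) = 8sin(2ξ). The boundary conditions carry over: u(0,τ) = u(π,τ) = 0.
Solve for u:
  Using separation of variables u = X(ξ)T(τ):
  Eigenfunctions: sin(nξ), n = 1, 2, 3, ...
  General solution: u(ξ, τ) = Σ [A_n cos(2n τ) + B_n sin(2n τ)] sin(nξ)
  From u(ξ,0) = -sin(ξ) + sin(4ξ): A_1=-1, A_4=1. From u_τ(ξ,0) = 8sin(2ξ), using u_τ(ξ,0) = Σ ω_n B_n sin(nξ) with ω_n = 2n: B_2 = 8/4 = 2.
Hence u(ξ,τ) = -sin(ξ)cos(2τ) + 2sin(2ξ)sin(4τ) + sin(4ξ)cos(8τ).
Transform back: y(ξ,τ) = exp(-τ)u(ξ,τ).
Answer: y(ξ, τ) = -exp(-τ)sin(ξ)cos(2τ) + 2exp(-τ)sin(2ξ)sin(4τ) + exp(-τ)sin(4ξ)cos(8τ)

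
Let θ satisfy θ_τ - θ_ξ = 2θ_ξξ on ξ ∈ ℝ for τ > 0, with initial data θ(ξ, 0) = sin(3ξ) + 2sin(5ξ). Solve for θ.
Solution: Change to a moving frame: let η = ξ + τ, σ = τ and write θ(ξ,τ) = u(η,σ).
By the chain rule θ_τ = u_σ + u_η, θ_ξ = u_η, θ_ξξ = u_ηη.
Then θ_τ - θ_ξ = u_σ: the advection term cancels and the PDE becomes the heat equation u_σ = 2u_ηη on η ∈ ℝ.
Initial data: u(η,0) = θ(η,0) = sin(3η) + 2sin(5η).
On η ∈ ℝ each mode satisfies (sin(nη))″ = -n² sin(nη), so exp(-2n²σ) sin(nη) solves the heat equation; by superposition u(η,σ) = Σ c_n exp(-2n²σ) sin(nη).
Reading off the coefficients: c_3=1, c_5=2, so u(η,σ) = exp(-18σ)sin(3η) + 2exp(-50σ)sin(5η).
Substituting back η = ξ + τ, σ = τ: θ(ξ,τ) = u(ξ + τ, τ).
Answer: θ(ξ, τ) = exp(-18τ)sin(3ξ + 3τ) + 2exp(-50τ)sin(5ξ + 5τ)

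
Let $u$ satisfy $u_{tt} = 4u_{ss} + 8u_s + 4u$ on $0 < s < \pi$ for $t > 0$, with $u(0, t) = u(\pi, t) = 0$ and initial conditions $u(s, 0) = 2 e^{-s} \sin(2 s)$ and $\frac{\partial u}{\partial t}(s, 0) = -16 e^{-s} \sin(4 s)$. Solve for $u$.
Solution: Substitute $u = e^{-s}w$.
Then $u_s = e^{-s}(w_s - w)$, $u_{ss} = e^{-s}(w_{ss} - 2w_s + w)$, $u_{tt} = e^{-s}w_{tt}$; substituting and dividing by $e^{-s}$, the lower-order terms cancel: $w_{tt} = 4w_{ss}$ (standard wave equation).
Data for $w$: $w(s,0) = e^{s}u(s,0) = 2 \sin(2 s)$; $w_t(s,0) = e^{s}u_t(s,0) = -16 \sin(4 s)$. The boundary conditions carry over: $w(0,t) = w(\pi,t) = 0$.
Separating variables: $w = \sum [A_n \cos(\omega_n t) + B_n \sin(\omega_n t)] \sin(ns)$, $\omega_n = 2n$. From ICs ($B_n$ = velocity coefficient / $\omega_n$): $A_2=2, B_4=-2$.
So $w(s,t) = 2 \sin(2 s) \cos(4 t) - 2 \sin(4 s) \sin(8 t)$, and $u(s,t) = e^{-s}w(s,t)$.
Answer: $u(s, t) = 2 e^{-s} \sin(2 s) \cos(4 t) - 2 e^{-s} \sin(4 s) \sin(8 t)$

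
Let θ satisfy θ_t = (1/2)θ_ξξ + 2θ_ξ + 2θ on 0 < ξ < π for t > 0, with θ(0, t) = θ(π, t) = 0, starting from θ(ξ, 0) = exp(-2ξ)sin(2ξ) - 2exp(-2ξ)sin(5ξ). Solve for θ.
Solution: Substitute θ = exp(-2ξ)u, i.e. u = exp(2ξ)θ.
By the product rule, θ_ξ = exp(-2ξ)(u_ξ - 2u), θ_ξξ = exp(-2ξ)(u_ξξ - 4u_ξ + 4u), θ_t = exp(-2ξ)u_t.
Substituting into the PDE and dividing by exp(-2ξ): u_t = (1/2)(u_ξξ - 4u_ξ + 4u) + 2(u_ξ - 2u) + 2u.
The lower-order terms cancel, leaving the standard heat equation u_t = (1/2)u_ξξ.
Initial data for u: u(ξ,0) = exp(2ξ)θ(ξ,0) = sin(2ξ) - 2sin(5ξ). The boundary conditions carry over: u(0,t) = u(π,t) = 0.
Solve for u:
  Using separation of variables u = X(ξ)G(t):
  Eigenfunctions: sin(nξ), n = 1, 2, 3, ...
  General solution: u(ξ, t) = Σ c_n sin(nξ) exp(-n² t/2)
  Matching u(ξ,0) = sin(2ξ) - 2sin(5ξ) term by term: c_2=1, c_5=-2.
Hence u(ξ,t) = exp(-2t)sin(2ξ) - 2exp(-25t/2)sin(5ξ).
Transform back: θ(ξ,t) = exp(-2ξ)u(ξ,t).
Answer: θ(ξ, t) = exp(-2t)exp(-2ξ)sin(2ξ) - 2exp(-25t/2)exp(-2ξ)sin(5ξ)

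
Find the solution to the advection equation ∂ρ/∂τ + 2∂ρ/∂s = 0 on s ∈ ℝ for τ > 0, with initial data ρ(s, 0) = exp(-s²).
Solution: By method of characteristics (waves move right with speed 2):
Along characteristics s - 2τ = const, ρ is constant, so ρ(s,τ) = f(s - 2τ) with f = ρ(·, 0).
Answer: ρ(s, τ) = exp(-(s - 2τ)²)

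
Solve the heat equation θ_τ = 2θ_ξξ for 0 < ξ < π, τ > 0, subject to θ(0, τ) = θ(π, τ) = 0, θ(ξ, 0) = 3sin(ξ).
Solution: Using separation of variables θ = X(ξ)G(τ):
Eigenfunctions: sin(nξ), n = 1, 2, 3, ...
General solution: θ(ξ, τ) = Σ c_n sin(nξ) exp(-2n² τ)
Matching θ(ξ,0) = 3sin(ξ) term by term: c_1=3.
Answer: θ(ξ, τ) = 3exp(-2τ)sin(ξ)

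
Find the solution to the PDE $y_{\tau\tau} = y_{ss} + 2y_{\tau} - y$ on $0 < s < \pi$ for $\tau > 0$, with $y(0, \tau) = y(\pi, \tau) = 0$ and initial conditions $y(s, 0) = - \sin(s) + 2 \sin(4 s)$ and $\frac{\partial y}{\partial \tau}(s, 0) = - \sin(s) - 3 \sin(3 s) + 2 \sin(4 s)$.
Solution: Substitute $y = e^{\tau}u$, i.e. $u = e^{-\tau}y$.
By the product rule, $y_{\tau} = e^{\tau}(u_{\tau} + u)$, $y_{\tau\tau} = e^{\tau}(u_{\tau\tau} + 2u_{\tau} + u)$, $y_{ss} = e^{\tau}u_{ss}$.
Substituting into the PDE and dividing by $e^{\tau}$: $u_{\tau\tau} + 2u_{\tau} + u = u_{ss} + 2(u_{\tau} + u) - u$.
The lower-order terms cancel, leaving the standard wave equation $u_{\tau\tau} = u_{ss}$.
Initial data for $u$: $u(s,0) = y(s,0) = - \sin(s) + 2 \sin(4 s)$; $u_{\tau}(s,0) = y_{\tau}(s,0) - y(s,0) = -3 \sin(3 s)$. The boundary conditions carry over: $u(0,\tau) = u(\pi,\tau) = 0$.
Solve for $u$:
  Using separation of variables $u = X(s)T(\tau)$:
  Eigenfunctions: $\sin(ns)$, $n = 1, 2, 3, \ldots$
  General solution: $u(s, \tau) = \sum [A_n \cos(n \tau) + B_n \sin(n \tau)] \sin(ns)$
  From $u(s,0) = - \sin(s) + 2 \sin(4 s)$: $A_1=-1, A_4=2$. From $u_{\tau}(s,0) = -3 \sin(3 s)$, using $u_{\tau}(s,0) = \sum \omega_n B_n \sin(ns)$ with $\omega_n = n$: $B_3 = (-3)/3 = -1$.
Hence $u(s,\tau) = - \sin(s) \cos(\tau) - \sin(3 s) \sin(3 \tau) + 2 \sin(4 s) \cos(4 \tau)$.
Transform back: $y(s,\tau) = e^{\tau}u(s,\tau)$.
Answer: $y(s, \tau) = - e^{\tau} \sin(3 \tau) \sin(3 s) -  e^{\tau} \sin(s) \cos(\tau) + 2 e^{\tau} \sin(4 s) \cos(4 \tau)$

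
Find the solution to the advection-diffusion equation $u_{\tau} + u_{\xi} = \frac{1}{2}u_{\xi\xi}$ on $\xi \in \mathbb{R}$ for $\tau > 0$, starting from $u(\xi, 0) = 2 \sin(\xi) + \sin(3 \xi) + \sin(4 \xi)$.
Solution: Change to a moving frame: let $\eta = \xi - \tau$, $\sigma = \tau$ and write $u(\xi,\tau) = w(\eta,\sigma)$.
By the chain rule $u_{\tau} = w_{\sigma} - w_{\eta}$, $u_{\xi} = w_{\eta}$, $u_{\xi\xi} = w_{\eta\eta}$.
Then $u_{\tau} + u_{\xi} = w_{\sigma}$: the advection term cancels and the PDE becomes the heat equation $w_{\sigma} = \frac{1}{2}w_{\eta\eta}$ on $\eta \in \mathbb{R}$.
Initial data: $w(\eta,0) = u(\eta,0) = 2 \sin(\eta) + \sin(3 \eta) + \sin(4 \eta)$.
On $\eta \in \mathbb{R}$ each mode satisfies $(\sin(n\eta))'' = -n^2 \sin(n\eta)$, so $e^{-n^2\sigma/2} \sin(n\eta)$ solves the heat equation; by superposition $w(\eta,\sigma) = \sum c_n e^{-n^2\sigma/2} \sin(n\eta)$.
Reading off the coefficients: $c_1=2, c_3=1, c_4=1$, so $w(\eta,\sigma) = e^{-8 \sigma} \sin(4 \eta) + 2 e^{-\sigma/2} \sin(\eta) + e^{-9 \sigma/2} \sin(3 \eta)$.
Substituting back $\eta = \xi - \tau$, $\sigma = \tau$: $u(\xi,\tau) = w(\xi - \tau, \tau)$.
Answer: $u(\xi, \tau) = - e^{-8 \tau} \sin(4 \tau - 4 \xi) - 2 e^{-\tau/2} \sin(\tau - \xi) -  e^{-9 \tau/2} \sin(3 \tau - 3 \xi)$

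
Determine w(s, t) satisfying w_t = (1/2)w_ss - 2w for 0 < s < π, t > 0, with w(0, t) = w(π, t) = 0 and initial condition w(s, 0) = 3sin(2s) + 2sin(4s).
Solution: Substitute w = exp(-2t)u, i.e. u = exp(2t)w.
By the product rule, w_t = exp(-2t)(u_t - 2u), w_ss = exp(-2t)u_ss.
Substituting into the PDE and dividing by exp(-2t): u_t - 2u = (1/2)u_ss - 2u.
The lower-order terms cancel, leaving the standard heat equation u_t = (1/2)u_ss.
Initial data for u: u(s,0) = w(s,0) = 3sin(2s) + 2sin(4s). The boundary conditions carry over: u(0,t) = u(π,t) = 0.
Solve for u:
  Using separation of variables u = X(s)T(t):
  Eigenfunctions: sin(ns), n = 1, 2, 3, ...
  General solution: u(s, t) = Σ c_n sin(ns) exp(-n² t/2)
  Matching u(s,0) = 3sin(2s) + 2sin(4s) term by term: c_2=3, c_4=2.
Hence u(s,t) = 3exp(-2t)sin(2s) + 2exp(-8t)sin(4s).
Transform back: w(s,t) = exp(-2t)u(s,t).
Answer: w(s, t) = 3exp(-4t)sin(2s) + 2exp(-10t)sin(4s)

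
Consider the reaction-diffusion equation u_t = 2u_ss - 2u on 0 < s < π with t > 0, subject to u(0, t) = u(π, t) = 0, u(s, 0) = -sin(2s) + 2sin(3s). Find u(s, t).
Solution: Substitute u = exp(-2t)w.
Then u_t = exp(-2t)(w_t - 2w), u_ss = exp(-2t)w_ss; substituting and dividing by exp(-2t), the lower-order terms cancel: w_t = 2w_ss (standard heat equation).
Data for w: w(s,0) = u(s,0) = -sin(2s) + 2sin(3s). The boundary conditions carry over: w(0,t) = w(π,t) = 0.
Separating variables: w = Σ c_n exp(-2n²t) sin(ns). From w(s,0) = -sin(2s) + 2sin(3s): c_2=-1, c_3=2.
So w(s,t) = -exp(-8t)sin(2s) + 2exp(-18t)sin(3s), and u(s,t) = exp(-2t)w(s,t).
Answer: u(s, t) = -exp(-10t)sin(2s) + 2exp(-20t)sin(3s)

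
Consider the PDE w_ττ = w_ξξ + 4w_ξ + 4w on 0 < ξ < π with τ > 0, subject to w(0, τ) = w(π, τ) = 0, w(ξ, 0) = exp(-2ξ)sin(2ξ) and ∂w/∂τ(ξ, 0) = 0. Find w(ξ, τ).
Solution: Substitute w = exp(-2ξ)u.
Then w_ξ = exp(-2ξ)(u_ξ - 2u), w_ξξ = exp(-2ξ)(u_ξξ - 4u_ξ + 4u), w_ττ = exp(-2ξ)u_ττ; substituting and dividing by exp(-2ξ), the lower-order terms cancel: u_ττ = u_ξξ (standard wave equation).
Data for u: u(ξ,0) = exp(2ξ)w(ξ,0) = sin(2ξ); u_τ(ξ,0) = exp(2ξ)w_τ(ξ,0) = 0. The boundary conditions carry over: u(0,τ) = u(π,τ) = 0.
Separating variables: u = Σ [A_n cos(ω_n τ) + B_n sin(ω_n τ)] sin(nξ), ω_n = n. From ICs: A_2=1.
So u(ξ,τ) = sin(2ξ)cos(2τ), and w(ξ,τ) = exp(-2ξ)u(ξ,τ).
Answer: w(ξ, τ) = exp(-2ξ)sin(2ξ)cos(2τ)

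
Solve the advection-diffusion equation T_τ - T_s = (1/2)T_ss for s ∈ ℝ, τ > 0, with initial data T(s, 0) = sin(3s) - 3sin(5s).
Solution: Change to a moving frame: let η = s + τ, σ = τ and write T(s,τ) = u(η,σ).
By the chain rule T_τ = u_σ + u_η, T_s = u_η, T_ss = u_ηη.
Then T_τ - T_s = u_σ: the advection term cancels and the PDE becomes the heat equation u_σ = (1/2)u_ηη on η ∈ ℝ.
Initial data: u(η,0) = T(η,0) = sin(3η) - 3sin(5η).
On η ∈ ℝ each mode satisfies (sin(nη))″ = -n² sin(nη), so exp(-n²σ/2) sin(nη) solves the heat equation; by superposition u(η,σ) = Σ c_n exp(-n²σ/2) sin(nη).
Reading off the coefficients: c_3=1, c_5=-3, so u(η,σ) = exp(-9σ/2)sin(3η) - 3exp(-25σ/2)sin(5η).
Substituting back η = s + τ, σ = τ: T(s,τ) = u(s + τ, τ).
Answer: T(s, τ) = exp(-9τ/2)sin(3s + 3τ) - 3exp(-25τ/2)sin(5s + 5τ)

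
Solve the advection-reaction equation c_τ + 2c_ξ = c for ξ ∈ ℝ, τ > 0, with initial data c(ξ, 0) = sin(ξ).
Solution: Substitute c = exp(τ)u, i.e. u = exp(-τ)c.
By the product rule, c_τ = exp(τ)(u_τ + u), c_ξ = exp(τ)u_ξ.
Substituting into the PDE and dividing by exp(τ): u_τ + u + 2u_ξ = u.
The lower-order terms cancel, leaving the standard advection equation u_τ + 2u_ξ = 0.
Initial data for u: u(ξ,0) = c(ξ,0) = sin(ξ).
Solve for u:
  By method of characteristics (waves move right with speed 2):
  Along characteristics ξ - 2τ = const, u is constant, so u(ξ,τ) = f(ξ - 2τ) with f = u(·, 0).
Hence u(ξ,τ) = sin(ξ - 2τ).
Transform back: c(ξ,τ) = exp(τ)u(ξ,τ).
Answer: c(ξ, τ) = exp(τ)sin(ξ - 2τ)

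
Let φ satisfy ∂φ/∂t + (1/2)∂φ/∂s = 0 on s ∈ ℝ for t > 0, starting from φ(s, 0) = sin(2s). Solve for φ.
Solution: By method of characteristics (waves move right with speed 1/2):
Along characteristics s - (1/2)t = const, φ is constant, so φ(s,t) = f(s - (1/2)t) with f = φ(·, 0).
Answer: φ(s, t) = sin(2s - t)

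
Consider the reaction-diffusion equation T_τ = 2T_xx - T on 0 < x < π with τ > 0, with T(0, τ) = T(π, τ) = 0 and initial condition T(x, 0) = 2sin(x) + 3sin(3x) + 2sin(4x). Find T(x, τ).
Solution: Substitute T = exp(-τ)u, i.e. u = exp(τ)T.
By the product rule, T_τ = exp(-τ)(u_τ - u), T_xx = exp(-τ)u_xx.
Substituting into the PDE and dividing by exp(-τ): u_τ - u = 2u_xx - u.
The lower-order terms cancel, leaving the standard heat equation u_τ = 2u_xx.
Initial data for u: u(x,0) = T(x,0) = 2sin(x) + 3sin(3x) + 2sin(4x). The boundary conditions carry over: u(0,τ) = u(π,τ) = 0.
Solve for u:
  Using separation of variables u = X(x)G(τ):
  Eigenfunctions: sin(nx), n = 1, 2, 3, ...
  General solution: u(x, τ) = Σ c_n sin(nx) exp(-2n² τ)
  Matching u(x,0) = 2sin(x) + 3sin(3x) + 2sin(4x) term by term: c_1=2, c_3=3, c_4=2.
Hence u(x,τ) = 2exp(-2τ)sin(x) + 3exp(-18τ)sin(3x) + 2exp(-32τ)sin(4x).
Transform back: T(x,τ) = exp(-τ)u(x,τ).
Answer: T(x, τ) = 2exp(-3τ)sin(x) + 3exp(-19τ)sin(3x) + 2exp(-33τ)sin(4x)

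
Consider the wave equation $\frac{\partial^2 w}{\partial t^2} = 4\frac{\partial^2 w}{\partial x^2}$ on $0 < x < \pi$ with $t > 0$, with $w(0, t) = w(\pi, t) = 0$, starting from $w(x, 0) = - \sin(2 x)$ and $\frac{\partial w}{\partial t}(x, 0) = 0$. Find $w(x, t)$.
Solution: Using separation of variables $w = X(x)T(t)$:
Eigenfunctions: $\sin(nx)$, $n = 1, 2, 3, \ldots$
General solution: $w(x, t) = \sum [A_n \cos(2n t) + B_n \sin(2n t)] \sin(nx)$
From $w(x,0) = - \sin(2 x)$: $A_2=-1$. From $w_t(x,0) = 0$: all $B_n = 0$.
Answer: $w(x, t) = - \sin(2 x) \cos(4 t)$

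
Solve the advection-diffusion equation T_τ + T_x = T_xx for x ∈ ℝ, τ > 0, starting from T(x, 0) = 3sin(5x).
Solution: Moving frame: η = x - τ, σ = τ, T = u(η,σ), so T_τ = u_σ - u_η and T_xx = u_ηη.
Hence T_τ + T_x = u_σ and the PDE becomes the heat equation u_σ = u_ηη on η ∈ ℝ.
Initial data: u(η,0) = T(η,0) = 3sin(5η). Each mode sin(nη) decays as exp(-n²σ) on ℝ, so u(η,σ) = Σ c_n exp(-n²σ) sin(nη) with c_5=3: u(η,σ) = 3exp(-25σ)sin(5η).
Substituting back: T(x,τ) = u(x - τ, τ).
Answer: T(x, τ) = 3exp(-25τ)sin(5x - 5τ)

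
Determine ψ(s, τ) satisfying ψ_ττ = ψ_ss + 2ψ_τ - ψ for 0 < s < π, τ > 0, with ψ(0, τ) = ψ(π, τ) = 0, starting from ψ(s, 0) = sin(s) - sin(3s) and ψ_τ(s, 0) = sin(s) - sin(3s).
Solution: Substitute ψ = exp(τ)u, i.e. u = exp(-τ)ψ.
By the product rule, ψ_τ = exp(τ)(u_τ + u), ψ_ττ = exp(τ)(u_ττ + 2u_τ + u), ψ_ss = exp(τ)u_ss.
Substituting into the PDE and dividing by exp(τ): u_ττ + 2u_τ + u = u_ss + 2(u_τ + u) - u.
The lower-order terms cancel, leaving the standard wave equation u_ττ = u_ss.
Initial data for u: u(s,0) = ψ(s,0) = sin(s) - sin(3s); u_τ(s,0) = ψ_τ(s,0) - ψ(s,0) = 0. The boundary conditions carry over: u(0,τ) = u(π,τ) = 0.
Solve for u:
  Using separation of variables u = X(s)T(τ):
  Eigenfunctions: sin(ns), n = 1, 2, 3, ...
  General solution: u(s, τ) = Σ [A_n cos(n τ) + B_n sin(n τ)] sin(ns)
  From u(s,0) = sin(s) - sin(3s): A_1=1, A_3=-1. From u_τ(s,0) = 0: all B_n = 0.
Hence u(s,τ) = sin(s)cos(τ) - sin(3s)cos(3τ).
Transform back: ψ(s,τ) = exp(τ)u(s,τ).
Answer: ψ(s, τ) = exp(τ)sin(s)cos(τ) - exp(τ)sin(3s)cos(3τ)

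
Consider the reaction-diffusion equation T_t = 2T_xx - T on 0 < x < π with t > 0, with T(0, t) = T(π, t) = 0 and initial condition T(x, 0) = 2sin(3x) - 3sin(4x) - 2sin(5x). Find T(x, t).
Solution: Substitute T = exp(-t)u, i.e. u = exp(t)T.
By the product rule, T_t = exp(-t)(u_t - u), T_xx = exp(-t)u_xx.
Substituting into the PDE and dividing by exp(-t): u_t - u = 2u_xx - u.
The lower-order terms cancel, leaving the standard heat equation u_t = 2u_xx.
Initial data for u: u(x,0) = T(x,0) = 2sin(3x) - 3sin(4x) - 2sin(5x). The boundary conditions carry over: u(0,t) = u(π,t) = 0.
Solve for u:
  Using separation of variables u = X(x)G(t):
  Eigenfunctions: sin(nx), n = 1, 2, 3, ...
  General solution: u(x, t) = Σ c_n sin(nx) exp(-2n² t)
  Matching u(x,0) = 2sin(3x) - 3sin(4x) - 2sin(5x) term by term: c_3=2, c_4=-3, c_5=-2.
Hence u(x,t) = 2exp(-18t)sin(3x) - 3exp(-32t)sin(4x) - 2exp(-50t)sin(5x).
Transform back: T(x,t) = exp(-t)u(x,t).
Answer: T(x, t) = 2exp(-19t)sin(3x) - 3exp(-33t)sin(4x) - 2exp(-51t)sin(5x)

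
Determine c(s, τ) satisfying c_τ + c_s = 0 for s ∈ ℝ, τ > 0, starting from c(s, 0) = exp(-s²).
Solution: By method of characteristics (waves move right with speed 1):
Along characteristics s - τ = const, c is constant, so c(s,τ) = f(s - τ) with f = c(·, 0).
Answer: c(s, τ) = exp(-(s - τ)²)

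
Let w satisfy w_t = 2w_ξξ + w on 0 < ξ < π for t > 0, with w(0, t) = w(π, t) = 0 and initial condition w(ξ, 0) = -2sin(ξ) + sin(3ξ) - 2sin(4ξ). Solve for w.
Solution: Substitute w = exp(t)u, i.e. u = exp(-t)w.
By the product rule, w_t = exp(t)(u_t + u), w_ξξ = exp(t)u_ξξ.
Substituting into the PDE and dividing by exp(t): u_t + u = 2u_ξξ + u.
The lower-order terms cancel, leaving the standard heat equation u_t = 2u_ξξ.
Initial data for u: u(ξ,0) = w(ξ,0) = -2sin(ξ) + sin(3ξ) - 2sin(4ξ). The boundary conditions carry over: u(0,t) = u(π,t) = 0.
Solve for u:
  Using separation of variables u = X(ξ)T(t):
  Eigenfunctions: sin(nξ), n = 1, 2, 3, ...
  General solution: u(ξ, t) = Σ c_n sin(nξ) exp(-2n² t)
  Matching u(ξ,0) = -2sin(ξ) + sin(3ξ) - 2sin(4ξ) term by term: c_1=-2, c_3=1, c_4=-2.
Hence u(ξ,t) = -2exp(-2t)sin(ξ) + exp(-18t)sin(3ξ) - 2exp(-32t)sin(4ξ).
Transform back: w(ξ,t) = exp(t)u(ξ,t).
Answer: w(ξ, t) = -2exp(-t)sin(ξ) + exp(-17t)sin(3ξ) - 2exp(-31t)sin(4ξ)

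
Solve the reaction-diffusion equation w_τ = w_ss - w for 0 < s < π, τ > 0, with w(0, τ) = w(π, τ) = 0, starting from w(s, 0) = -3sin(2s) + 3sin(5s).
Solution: Substitute w = exp(-τ)u, i.e. u = exp(τ)w.
By the product rule, w_τ = exp(-τ)(u_τ - u), w_ss = exp(-τ)u_ss.
Substituting into the PDE and dividing by exp(-τ): u_τ - u = u_ss - u.
The lower-order terms cancel, leaving the standard heat equation u_τ = u_ss.
Initial data for u: u(s,0) = w(s,0) = -3sin(2s) + 3sin(5s). The boundary conditions carry over: u(0,τ) = u(π,τ) = 0.
Solve for u:
  Using separation of variables u = X(s)T(τ):
  Eigenfunctions: sin(ns), n = 1, 2, 3, ...
  General solution: u(s, τ) = Σ c_n sin(ns) exp(-n² τ)
  Matching u(s,0) = -3sin(2s) + 3sin(5s) term by term: c_2=-3, c_5=3.
Hence u(s,τ) = -3exp(-4τ)sin(2s) + 3exp(-25τ)sin(5s).
Transform back: w(s,τ) = exp(-τ)u(s,τ).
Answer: w(s, τ) = -3exp(-5τ)sin(2s) + 3exp(-26τ)sin(5s)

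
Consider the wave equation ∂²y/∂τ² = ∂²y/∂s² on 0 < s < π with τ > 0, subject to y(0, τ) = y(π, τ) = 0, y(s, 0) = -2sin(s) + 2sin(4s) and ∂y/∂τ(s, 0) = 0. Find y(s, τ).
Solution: Using separation of variables y = X(s)T(τ):
Eigenfunctions: sin(ns), n = 1, 2, 3, ...
General solution: y(s, τ) = Σ [A_n cos(n τ) + B_n sin(n τ)] sin(ns)
From y(s,0) = -2sin(s) + 2sin(4s): A_1=-2, A_4=2. From y_τ(s,0) = 0: all B_n = 0.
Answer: y(s, τ) = -2sin(s)cos(τ) + 2sin(4s)cos(4τ)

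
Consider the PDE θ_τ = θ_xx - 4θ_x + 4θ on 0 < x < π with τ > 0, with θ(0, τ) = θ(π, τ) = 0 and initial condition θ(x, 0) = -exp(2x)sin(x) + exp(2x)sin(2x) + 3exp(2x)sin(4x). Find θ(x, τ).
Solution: Substitute θ = exp(2x)u, i.e. u = exp(-2x)θ.
By the product rule, θ_x = exp(2x)(u_x + 2u), θ_xx = exp(2x)(u_xx + 4u_x + 4u), θ_τ = exp(2x)u_τ.
Substituting into the PDE and dividing by exp(2x): u_τ = (u_xx + 4u_x + 4u) - 4(u_x + 2u) + 4u.
The lower-order terms cancel, leaving the standard heat equation u_τ = u_xx.
Initial data for u: u(x,0) = exp(-2x)θ(x,0) = -sin(x) + sin(2x) + 3sin(4x). The boundary conditions carry over: u(0,τ) = u(π,τ) = 0.
Solve for u:
  Using separation of variables u = X(x)G(τ):
  Eigenfunctions: sin(nx), n = 1, 2, 3, ...
  General solution: u(x, τ) = Σ c_n sin(nx) exp(-n² τ)
  Matching u(x,0) = -sin(x) + sin(2x) + 3sin(4x) term by term: c_1=-1, c_2=1, c_4=3.
Hence u(x,τ) = -exp(-τ)sin(x) + exp(-4τ)sin(2x) + 3exp(-16τ)sin(4x).
Transform back: θ(x,τ) = exp(2x)u(x,τ).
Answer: θ(x, τ) = -exp(2x)exp(-τ)sin(x) + exp(2x)exp(-4τ)sin(2x) + 3exp(2x)exp(-16τ)sin(4x)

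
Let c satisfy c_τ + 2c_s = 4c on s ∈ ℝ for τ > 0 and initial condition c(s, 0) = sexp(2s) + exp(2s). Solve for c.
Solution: Substitute c = exp(2s)u, i.e. u = exp(-2s)c.
By the product rule, c_s = exp(2s)(u_s + 2u), c_τ = exp(2s)u_τ.
Substituting into the PDE and dividing by exp(2s): u_τ + 2(u_s + 2u) = 4u.
The lower-order terms cancel, leaving the standard advection equation u_τ + 2u_s = 0.
Initial data for u: u(s,0) = exp(-2s)c(s,0) = s + 1.
Solve for u:
  By method of characteristics (waves move right with speed 2):
  Along characteristics s - 2τ = const, u is constant, so u(s,τ) = f(s - 2τ) with f = u(·, 0).
Hence u(s,τ) = s - 2τ + 1.
Transform back: c(s,τ) = exp(2s)u(s,τ).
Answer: c(s, τ) = sexp(2s) - 2τexp(2s) + exp(2s)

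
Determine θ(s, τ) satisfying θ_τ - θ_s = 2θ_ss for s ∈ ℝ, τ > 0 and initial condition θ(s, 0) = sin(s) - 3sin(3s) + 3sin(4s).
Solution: Change to a moving frame: let η = s + τ, σ = τ and write θ(s,τ) = u(η,σ).
By the chain rule θ_τ = u_σ + u_η, θ_s = u_η, θ_ss = u_ηη.
Then θ_τ - θ_s = u_σ: the advection term cancels and the PDE becomes the heat equation u_σ = 2u_ηη on η ∈ ℝ.
Initial data: u(η,0) = θ(η,0) = sin(η) - 3sin(3η) + 3sin(4η).
On η ∈ ℝ each mode satisfies (sin(nη))″ = -n² sin(nη), so exp(-2n²σ) sin(nη) solves the heat equation; by superposition u(η,σ) = Σ c_n exp(-2n²σ) sin(nη).
Reading off the coefficients: c_1=1, c_3=-3, c_4=3, so u(η,σ) = exp(-2σ)sin(η) - 3exp(-18σ)sin(3η) + 3exp(-32σ)sin(4η).
Substituting back η = s + τ, σ = τ: θ(s,τ) = u(s + τ, τ).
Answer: θ(s, τ) = exp(-2τ)sin(s + τ) - 3exp(-18τ)sin(3s + 3τ) + 3exp(-32τ)sin(4s + 4τ)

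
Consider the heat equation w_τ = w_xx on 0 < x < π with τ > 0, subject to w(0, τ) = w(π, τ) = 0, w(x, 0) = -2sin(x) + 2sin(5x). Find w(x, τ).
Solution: Separating variables: w = Σ c_n exp(-n²τ) sin(nx). From w(x,0) = -2sin(x) + 2sin(5x): c_1=-2, c_5=2.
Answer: w(x, τ) = -2exp(-τ)sin(x) + 2exp(-25τ)sin(5x)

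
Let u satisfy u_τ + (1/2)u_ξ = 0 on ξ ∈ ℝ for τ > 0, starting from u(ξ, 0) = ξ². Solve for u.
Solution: By characteristics (dξ/dτ = 1/2), u(ξ,τ) = f(ξ - (1/2)τ) with f = u(·, 0).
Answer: u(ξ, τ) = ξ² - ξτ + (1/4)τ²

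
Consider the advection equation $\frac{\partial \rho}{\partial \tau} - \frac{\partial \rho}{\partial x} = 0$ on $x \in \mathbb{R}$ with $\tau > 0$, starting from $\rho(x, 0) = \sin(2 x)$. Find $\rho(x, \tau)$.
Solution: By method of characteristics (waves move left with speed 1):
Along characteristics $x + \tau =$ const, $\rho$ is constant, so $\rho(x,\tau) = f(x + \tau)$ with $f = \rho( \cdot , 0)$.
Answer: $\rho(x, \tau) = \sin(2 \tau + 2 x)$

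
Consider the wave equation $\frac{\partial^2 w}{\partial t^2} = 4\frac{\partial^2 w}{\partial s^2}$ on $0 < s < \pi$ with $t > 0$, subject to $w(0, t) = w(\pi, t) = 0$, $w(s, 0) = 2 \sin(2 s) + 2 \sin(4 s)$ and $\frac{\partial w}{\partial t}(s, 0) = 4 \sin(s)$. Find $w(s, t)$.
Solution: Separating variables: $w = \sum [A_n \cos(\omega_n t) + B_n \sin(\omega_n t)] \sin(ns)$, $\omega_n = 2n$. From ICs ($B_n$ = velocity coefficient / $\omega_n$): $A_2=2, A_4=2, B_1=2$.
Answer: $w(s, t) = 2 \sin(s) \sin(2 t) + 2 \sin(2 s) \cos(4 t) + 2 \sin(4 s) \cos(8 t)$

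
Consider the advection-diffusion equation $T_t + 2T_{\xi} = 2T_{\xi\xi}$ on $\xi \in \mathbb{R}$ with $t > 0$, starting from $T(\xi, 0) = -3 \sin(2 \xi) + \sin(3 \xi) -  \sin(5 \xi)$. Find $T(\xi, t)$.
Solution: Moving frame: $\eta = \xi - 2t$, $\sigma = t$, $T = u(\eta,\sigma)$, so $T_t = u_{\sigma} - 2u_{\eta}$ and $T_{\xi\xi} = u_{\eta\eta}$.
Hence $T_t + 2T_{\xi} = u_{\sigma}$ and the PDE becomes the heat equation $u_{\sigma} = 2u_{\eta\eta}$ on $\eta \in \mathbb{R}$.
Initial data: $u(\eta,0) = T(\eta,0) = -3 \sin(2 \eta) + \sin(3 \eta) - \sin(5 \eta)$. Each mode $\sin(n\eta)$ decays as $e^{-2n^2\sigma}$ on $\mathbb{R}$, so $u(\eta,\sigma) = \sum c_n e^{-2n^2\sigma} \sin(n\eta)$ with $c_2=-3, c_3=1, c_5=-1$: $u(\eta,\sigma) = -3 e^{-8 \sigma} \sin(2 \eta) + e^{-18 \sigma} \sin(3 \eta) - e^{-50 \sigma} \sin(5 \eta)$.
Substituting back: $T(\xi,t) = u(\xi - 2t, t)$.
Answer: $T(\xi, t) = -3 e^{-8 t} \sin(2 \xi - 4 t) + e^{-18 t} \sin(3 \xi - 6 t) -  e^{-50 t} \sin(5 \xi - 10 t)$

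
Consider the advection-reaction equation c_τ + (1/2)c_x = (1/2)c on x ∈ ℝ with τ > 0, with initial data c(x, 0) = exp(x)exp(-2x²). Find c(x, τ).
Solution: Substitute c = exp(x)u, i.e. u = exp(-x)c.
By the product rule, c_x = exp(x)(u_x + u), c_τ = exp(x)u_τ.
Substituting into the PDE and dividing by exp(x): u_τ + (1/2)(u_x + u) = (1/2)u.
The lower-order terms cancel, leaving the standard advection equation u_τ + (1/2)u_x = 0.
Initial data for u: u(x,0) = exp(-x)c(x,0) = exp(-2x²).
Solve for u:
  By method of characteristics (waves move right with speed 1/2):
  Along characteristics x - (1/2)τ = const, u is constant, so u(x,τ) = f(x - (1/2)τ) with f = u(·, 0).
Hence u(x,τ) = exp(-2(x - τ/2)²).
Transform back: c(x,τ) = exp(x)u(x,τ).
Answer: c(x, τ) = exp(x)exp(-2(x - τ/2)²)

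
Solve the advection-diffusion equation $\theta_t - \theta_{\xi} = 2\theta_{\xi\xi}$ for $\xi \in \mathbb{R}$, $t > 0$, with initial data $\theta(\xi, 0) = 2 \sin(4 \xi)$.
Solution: Moving frame: $\eta = \xi + t$, $\sigma = t$, $\theta = u(\eta,\sigma)$, so $\theta_t = u_{\sigma} + u_{\eta}$ and $\theta_{\xi\xi} = u_{\eta\eta}$.
Hence $\theta_t - \theta_{\xi} = u_{\sigma}$ and the PDE becomes the heat equation $u_{\sigma} = 2u_{\eta\eta}$ on $\eta \in \mathbb{R}$.
Initial data: $u(\eta,0) = \theta(\eta,0) = 2 \sin(4 \eta)$. Each mode $\sin(n\eta)$ decays as $e^{-2n^2\sigma}$ on $\mathbb{R}$, so $u(\eta,\sigma) = \sum c_n e^{-2n^2\sigma} \sin(n\eta)$ with $c_4=2$: $u(\eta,\sigma) = 2 e^{-32 \sigma} \sin(4 \eta)$.
Substituting back: $\theta(\xi,t) = u(\xi + t, t)$.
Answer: $\theta(\xi, t) = 2 e^{-32 t} \sin(4 \xi + 4 t)$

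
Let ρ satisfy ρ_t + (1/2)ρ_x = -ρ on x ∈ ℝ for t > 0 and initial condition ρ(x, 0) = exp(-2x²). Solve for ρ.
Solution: Substitute ρ = exp(-t)u.
Then ρ_t = exp(-t)(u_t - u), ρ_x = exp(-t)u_x; substituting and dividing by exp(-t), the lower-order terms cancel: u_t + (1/2)u_x = 0 (standard advection equation).
Data for u: u(x,0) = ρ(x,0) = exp(-2x²).
By characteristics (dx/dt = 1/2), u(x,t) = f(x - (1/2)t) with f = u(·, 0).
So u(x,t) = exp(-2(-t/2 + x)²), and ρ(x,t) = exp(-t)u(x,t).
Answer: ρ(x, t) = exp(-t)exp(-2(-t/2 + x)²)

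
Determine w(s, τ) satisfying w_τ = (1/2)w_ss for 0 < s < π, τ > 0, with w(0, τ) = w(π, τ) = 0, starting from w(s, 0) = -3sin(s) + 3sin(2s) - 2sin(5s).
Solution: Using separation of variables w = X(s)T(τ):
Eigenfunctions: sin(ns), n = 1, 2, 3, ...
General solution: w(s, τ) = Σ c_n sin(ns) exp(-n² τ/2)
Matching w(s,0) = -3sin(s) + 3sin(2s) - 2sin(5s) term by term: c_1=-3, c_2=3, c_5=-2.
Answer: w(s, τ) = 3exp(-2τ)sin(2s) - 3exp(-τ/2)sin(s) - 2exp(-25τ/2)sin(5s)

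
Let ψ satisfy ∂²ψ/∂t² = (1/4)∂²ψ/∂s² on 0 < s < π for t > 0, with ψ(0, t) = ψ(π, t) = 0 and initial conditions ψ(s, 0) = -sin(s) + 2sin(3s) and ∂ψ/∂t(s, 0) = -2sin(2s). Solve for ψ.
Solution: Using separation of variables ψ = X(s)T(t):
Eigenfunctions: sin(ns), n = 1, 2, 3, ...
General solution: ψ(s, t) = Σ [A_n cos(n t/2) + B_n sin(n t/2)] sin(ns)
From ψ(s,0) = -sin(s) + 2sin(3s): A_1=-1, A_3=2. From ψ_t(s,0) = -2sin(2s), using ψ_t(s,0) = Σ ω_n B_n sin(ns) with ω_n = n/2: B_2 = (-2)/1 = -2.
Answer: ψ(s, t) = -sin(s)cos(t/2) - 2sin(2s)sin(t) + 2sin(3s)cos(3t/2)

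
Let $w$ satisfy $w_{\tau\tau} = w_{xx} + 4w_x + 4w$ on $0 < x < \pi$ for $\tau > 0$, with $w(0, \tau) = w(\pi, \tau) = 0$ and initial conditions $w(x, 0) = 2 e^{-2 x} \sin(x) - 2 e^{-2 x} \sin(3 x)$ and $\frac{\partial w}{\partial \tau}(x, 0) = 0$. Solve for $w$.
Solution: Substitute $w = e^{-2x}u$, i.e. $u = e^{2x}w$.
By the product rule, $w_x = e^{-2x}(u_x - 2u)$, $w_{xx} = e^{-2x}(u_{xx} - 4u_x + 4u)$, $w_{\tau\tau} = e^{-2x}u_{\tau\tau}$.
Substituting into the PDE and dividing by $e^{-2x}$: $u_{\tau\tau} = (u_{xx} - 4u_x + 4u) + 4(u_x - 2u) + 4u$.
The lower-order terms cancel, leaving the standard wave equation $u_{\tau\tau} = u_{xx}$.
Initial data for $u$: $u(x,0) = e^{2x}w(x,0) = 2 \sin(x) - 2 \sin(3 x)$; $u_{\tau}(x,0) = e^{2x}w_{\tau}(x,0) = 0$. The boundary conditions carry over: $u(0,\tau) = u(\pi,\tau) = 0$.
Solve for $u$:
  Using separation of variables $u = X(x)T(\tau)$:
  Eigenfunctions: $\sin(nx)$, $n = 1, 2, 3, \ldots$
  General solution: $u(x, \tau) = \sum [A_n \cos(n \tau) + B_n \sin(n \tau)] \sin(nx)$
  From $u(x,0) = 2 \sin(x) - 2 \sin(3 x)$: $A_1=2, A_3=-2$. From $u_{\tau}(x,0) = 0$: all $B_n = 0$.
Hence $u(x,\tau) = 2 \sin(x) \cos(\tau) - 2 \sin(3 x) \cos(3 \tau)$.
Transform back: $w(x,\tau) = e^{-2x}u(x,\tau)$.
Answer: $w(x, \tau) = 2 e^{-2 x} \sin(x) \cos(\tau) - 2 e^{-2 x} \sin(3 x) \cos(3 \tau)$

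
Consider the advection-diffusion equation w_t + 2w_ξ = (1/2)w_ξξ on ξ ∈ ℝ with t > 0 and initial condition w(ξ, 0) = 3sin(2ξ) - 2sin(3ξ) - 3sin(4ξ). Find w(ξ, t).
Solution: Change to a moving frame: let η = ξ - 2t, σ = t and write w(ξ,t) = u(η,σ).
By the chain rule w_t = u_σ - 2u_η, w_ξ = u_η, w_ξξ = u_ηη.
Then w_t + 2w_ξ = u_σ: the advection term cancels and the PDE becomes the heat equation u_σ = (1/2)u_ηη on η ∈ ℝ.
Initial data: u(η,0) = w(η,0) = 3sin(2η) - 2sin(3η) - 3sin(4η).
On η ∈ ℝ each mode satisfies (sin(nη))″ = -n² sin(nη), so exp(-n²σ/2) sin(nη) solves the heat equation; by superposition u(η,σ) = Σ c_n exp(-n²σ/2) sin(nη).
Reading off the coefficients: c_2=3, c_3=-2, c_4=-3, so u(η,σ) = 3exp(-2σ)sin(2η) - 3exp(-8σ)sin(4η) - 2exp(-9σ/2)sin(3η).
Substituting back η = ξ - 2t, σ = t: w(ξ,t) = u(ξ - 2t, t).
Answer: w(ξ, t) = -3exp(-2t)sin(4t - 2ξ) + 3exp(-8t)sin(8t - 4ξ) + 2exp(-9t/2)sin(6t - 3ξ)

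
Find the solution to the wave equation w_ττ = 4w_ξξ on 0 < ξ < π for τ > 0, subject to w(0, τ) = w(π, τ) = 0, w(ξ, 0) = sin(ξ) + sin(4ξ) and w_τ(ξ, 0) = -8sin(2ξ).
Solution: Using separation of variables w = X(ξ)T(τ):
Eigenfunctions: sin(nξ), n = 1, 2, 3, ...
General solution: w(ξ, τ) = Σ [A_n cos(2n τ) + B_n sin(2n τ)] sin(nξ)
From w(ξ,0) = sin(ξ) + sin(4ξ): A_1=1, A_4=1. From w_τ(ξ,0) = -8sin(2ξ), using w_τ(ξ,0) = Σ ω_n B_n sin(nξ) with ω_n = 2n: B_2 = (-8)/4 = -2.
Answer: w(ξ, τ) = sin(ξ)cos(2τ) - 2sin(2ξ)sin(4τ) + sin(4ξ)cos(8τ)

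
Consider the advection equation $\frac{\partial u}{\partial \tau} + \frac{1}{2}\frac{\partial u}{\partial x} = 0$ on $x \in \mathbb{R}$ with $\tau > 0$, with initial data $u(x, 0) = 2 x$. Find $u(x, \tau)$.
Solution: By method of characteristics (waves move right with speed 1/2):
Along characteristics $x - \frac{1}{2}\tau =$ const, $u$ is constant, so $u(x,\tau) = f(x - \frac{1}{2}\tau)$ with $f = u( \cdot , 0)$.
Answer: $u(x, \tau) = - \tau + 2 x$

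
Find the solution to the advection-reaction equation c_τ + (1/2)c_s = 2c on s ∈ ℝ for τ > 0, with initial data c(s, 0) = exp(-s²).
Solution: Substitute c = exp(2τ)u.
Then c_τ = exp(2τ)(u_τ + 2u), c_s = exp(2τ)u_s; substituting and dividing by exp(2τ), the lower-order terms cancel: u_τ + (1/2)u_s = 0 (standard advection equation).
Data for u: u(s,0) = c(s,0) = exp(-s²).
By characteristics (ds/dτ = 1/2), u(s,τ) = f(s - (1/2)τ) with f = u(·, 0).
So u(s,τ) = exp(-(s - τ/2)²), and c(s,τ) = exp(2τ)u(s,τ).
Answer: c(s, τ) = exp(2τ)exp(-(s - τ/2)²)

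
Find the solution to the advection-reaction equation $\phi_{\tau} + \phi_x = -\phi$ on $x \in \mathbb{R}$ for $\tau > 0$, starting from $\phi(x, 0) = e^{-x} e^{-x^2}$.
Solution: Substitute $\phi = e^{-x}u$.
Then $\phi_x = e^{-x}(u_x - u)$, $\phi_{\tau} = e^{-x}u_{\tau}$; substituting and dividing by $e^{-x}$, the lower-order terms cancel: $u_{\tau} + u_x = 0$ (standard advection equation).
Data for $u$: $u(x,0) = e^{x}\phi(x,0) = e^{-x^2}$.
By characteristics ($dx/d\tau = 1$), $u(x,\tau) = f(x - \tau)$ with $f = u( \cdot , 0)$.
So $u(x,\tau) = e^{-(x - \tau)^2}$, and $\phi(x,\tau) = e^{-x}u(x,\tau)$.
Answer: $\phi(x, \tau) = e^{-x} e^{-(-\tau + x)^2}$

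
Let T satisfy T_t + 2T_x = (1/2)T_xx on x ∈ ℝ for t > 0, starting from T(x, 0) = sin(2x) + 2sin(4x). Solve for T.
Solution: Moving frame: η = x - 2t, σ = t, T = u(η,σ), so T_t = u_σ - 2u_η and T_xx = u_ηη.
Hence T_t + 2T_x = u_σ and the PDE becomes the heat equation u_σ = (1/2)u_ηη on η ∈ ℝ.
Initial data: u(η,0) = T(η,0) = sin(2η) + 2sin(4η). Each mode sin(nη) decays as exp(-n²σ/2) on ℝ, so u(η,σ) = Σ c_n exp(-n²σ/2) sin(nη) with c_2=1, c_4=2: u(η,σ) = exp(-2σ)sin(2η) + 2exp(-8σ)sin(4η).
Substituting back: T(x,t) = u(x - 2t, t).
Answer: T(x, t) = -exp(-2t)sin(4t - 2x) - 2exp(-8t)sin(8t - 4x)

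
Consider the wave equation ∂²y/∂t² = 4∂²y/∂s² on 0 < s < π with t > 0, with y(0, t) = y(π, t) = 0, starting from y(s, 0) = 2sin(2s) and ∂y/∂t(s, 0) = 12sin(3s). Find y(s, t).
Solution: Using separation of variables y = X(s)T(t):
Eigenfunctions: sin(ns), n = 1, 2, 3, ...
General solution: y(s, t) = Σ [A_n cos(2n t) + B_n sin(2n t)] sin(ns)
From y(s,0) = 2sin(2s): A_2=2. From y_t(s,0) = 12sin(3s), using y_t(s,0) = Σ ω_n B_n sin(ns) with ω_n = 2n: B_3 = 12/6 = 2.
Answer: y(s, t) = 2sin(2s)cos(4t) + 2sin(3s)sin(6t)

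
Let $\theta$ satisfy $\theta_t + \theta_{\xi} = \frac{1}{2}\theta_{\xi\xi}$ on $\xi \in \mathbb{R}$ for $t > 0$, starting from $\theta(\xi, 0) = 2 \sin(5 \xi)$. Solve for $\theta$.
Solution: Change to a moving frame: let $\eta = \xi - t$, $\sigma = t$ and write $\theta(\xi,t) = u(\eta,\sigma)$.
By the chain rule $\theta_t = u_{\sigma} - u_{\eta}$, $\theta_{\xi} = u_{\eta}$, $\theta_{\xi\xi} = u_{\eta\eta}$.
Then $\theta_t + \theta_{\xi} = u_{\sigma}$: the advection term cancels and the PDE becomes the heat equation $u_{\sigma} = \frac{1}{2}u_{\eta\eta}$ on $\eta \in \mathbb{R}$.
Initial data: $u(\eta,0) = \theta(\eta,0) = 2 \sin(5 \eta)$.
On $\eta \in \mathbb{R}$ each mode satisfies $(\sin(n\eta))'' = -n^2 \sin(n\eta)$, so $e^{-n^2\sigma/2} \sin(n\eta)$ solves the heat equation; by superposition $u(\eta,\sigma) = \sum c_n e^{-n^2\sigma/2} \sin(n\eta)$.
Reading off the coefficients: $c_5=2$, so $u(\eta,\sigma) = 2 e^{-25 \sigma/2} \sin(5 \eta)$.
Substituting back $\eta = \xi - t$, $\sigma = t$: $\theta(\xi,t) = u(\xi - t, t)$.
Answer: $\theta(\xi, t) = 2 e^{-25 t/2} \sin(5 \xi - 5 t)$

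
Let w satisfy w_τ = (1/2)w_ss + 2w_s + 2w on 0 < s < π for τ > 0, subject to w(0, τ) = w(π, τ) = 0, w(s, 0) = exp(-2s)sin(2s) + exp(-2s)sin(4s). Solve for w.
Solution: Substitute w = exp(-2s)u, i.e. u = exp(2s)w.
By the product rule, w_s = exp(-2s)(u_s - 2u), w_ss = exp(-2s)(u_ss - 4u_s + 4u), w_τ = exp(-2s)u_τ.
Substituting into the PDE and dividing by exp(-2s): u_τ = (1/2)(u_ss - 4u_s + 4u) + 2(u_s - 2u) + 2u.
The lower-order terms cancel, leaving the standard heat equation u_τ = (1/2)u_ss.
Initial data for u: u(s,0) = exp(2s)w(s,0) = sin(2s) + sin(4s). The boundary conditions carry over: u(0,τ) = u(π,τ) = 0.
Solve for u:
  Using separation of variables u = X(s)T(τ):
  Eigenfunctions: sin(ns), n = 1, 2, 3, ...
  General solution: u(s, τ) = Σ c_n sin(ns) exp(-n² τ/2)
  Matching u(s,0) = sin(2s) + sin(4s) term by term: c_2=1, c_4=1.
Hence u(s,τ) = exp(-2τ)sin(2s) + exp(-8τ)sin(4s).
Transform back: w(s,τ) = exp(-2s)u(s,τ).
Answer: w(s, τ) = exp(-2s)exp(-2τ)sin(2s) + exp(-2s)exp(-8τ)sin(4s)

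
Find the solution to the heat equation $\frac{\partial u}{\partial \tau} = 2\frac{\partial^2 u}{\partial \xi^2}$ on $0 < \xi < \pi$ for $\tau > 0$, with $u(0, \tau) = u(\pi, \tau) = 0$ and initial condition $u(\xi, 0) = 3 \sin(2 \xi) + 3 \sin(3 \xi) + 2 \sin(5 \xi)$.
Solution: Using separation of variables $u = X(\xi)T(\tau)$:
Eigenfunctions: $\sin(n\xi)$, $n = 1, 2, 3, \ldots$
General solution: $u(\xi, \tau) = \sum c_n \sin(n\xi) e^{-2n^2 \tau}$
Matching $u(\xi,0) = 3 \sin(2 \xi) + 3 \sin(3 \xi) + 2 \sin(5 \xi)$ term by term: $c_2=3, c_3=3, c_5=2$.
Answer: $u(\xi, \tau) = 3 e^{-8 \tau} \sin(2 \xi) + 3 e^{-18 \tau} \sin(3 \xi) + 2 e^{-50 \tau} \sin(5 \xi)$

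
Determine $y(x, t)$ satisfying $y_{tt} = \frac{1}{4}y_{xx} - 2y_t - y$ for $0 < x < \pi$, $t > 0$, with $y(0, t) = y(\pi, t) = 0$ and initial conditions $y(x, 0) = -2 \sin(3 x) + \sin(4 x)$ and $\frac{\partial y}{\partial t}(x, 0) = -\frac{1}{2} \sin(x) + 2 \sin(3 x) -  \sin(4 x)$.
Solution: Substitute $y = e^{-t}u$.
Then $y_t = e^{-t}(u_t - u)$, $y_{tt} = e^{-t}(u_{tt} - 2u_t + u)$, $y_{xx} = e^{-t}u_{xx}$; substituting and dividing by $e^{-t}$, the lower-order terms cancel: $u_{tt} = \frac{1}{4}u_{xx}$ (standard wave equation).
Data for $u$: $u(x,0) = y(x,0) = -2 \sin(3 x) + \sin(4 x)$; $u_t(x,0) = y_t(x,0) + y(x,0) = -\frac{1}{2} \sin(x)$. The boundary conditions carry over: $u(0,t) = u(\pi,t) = 0$.
Separating variables: $u = \sum [A_n \cos(\omega_n t) + B_n \sin(\omega_n t)] \sin(nx)$, $\omega_n = n/2$. From ICs ($B_n$ = velocity coefficient / $\omega_n$): $A_3=-2, A_4=1, B_1=-1$.
So $u(x,t) = - \sin(t/2) \sin(x) - 2 \sin(3 x) \cos(3 t/2) + \sin(4 x) \cos(2 t)$, and $y(x,t) = e^{-t}u(x,t)$.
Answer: $y(x, t) = - e^{-t} \sin(t/2) \sin(x) - 2 e^{-t} \sin(3 x) \cos(3 t/2) + e^{-t} \sin(4 x) \cos(2 t)$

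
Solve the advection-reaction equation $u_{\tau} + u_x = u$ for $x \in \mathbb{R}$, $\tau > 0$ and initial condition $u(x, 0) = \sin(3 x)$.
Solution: Substitute $u = e^{\tau}w$, i.e. $w = e^{-\tau}u$.
By the product rule, $u_{\tau} = e^{\tau}(w_{\tau} + w)$, $u_x = e^{\tau}w_x$.
Substituting into the PDE and dividing by $e^{\tau}$: $w_{\tau} + w + w_x = w$.
The lower-order terms cancel, leaving the standard advection equation $w_{\tau} + w_x = 0$.
Initial data for $w$: $w(x,0) = u(x,0) = \sin(3 x)$.
Solve for $w$:
  By method of characteristics (waves move right with speed 1):
  Along characteristics $x - \tau =$ const, $w$ is constant, so $w(x,\tau) = f(x - \tau)$ with $f = w( \cdot , 0)$.
Hence $w(x,\tau) = \sin(3 x - 3 \tau)$.
Transform back: $u(x,\tau) = e^{\tau}w(x,\tau)$.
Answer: $u(x, \tau) = - e^{\tau} \sin(3 \tau - 3 x)$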